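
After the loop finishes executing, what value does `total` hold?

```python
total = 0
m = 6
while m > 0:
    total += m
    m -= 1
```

Let's trace through this code step by step.

Initialize: total = 0
Initialize: m = 6
Entering loop: while m > 0:
After iteration 1: total = 6, m = 5
After iteration 2: total = 11, m = 4
After iteration 3: total = 15, m = 3
After iteration 4: total = 18, m = 2
After iteration 5: total = 20, m = 1
After iteration 6: total = 21, m = 0
Loop ends.

Final answer: 21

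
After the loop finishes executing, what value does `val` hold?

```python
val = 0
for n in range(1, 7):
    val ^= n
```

Let's trace through this code step by step.

Initialize: val = 0
Entering loop: for n in range(1, 7):
After iteration 1: n = 1, val = 1
After iteration 2: n = 2, val = 3
After iteration 3: n = 3, val = 0
After iteration 4: n = 4, val = 4
After iteration 5: n = 5, val = 1
After iteration 6: n = 6, val = 7
Loop ends.

Final answer: 7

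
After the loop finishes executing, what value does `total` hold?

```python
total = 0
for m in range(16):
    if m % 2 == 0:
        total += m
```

Let's trace through this code step by step.

Initialize: total = 0
Entering loop: for m in range(16):
After iteration 1: m = 0, total = 0
After iteration 2: m = 1, total = 0
After iteration 3: m = 2, total = 2
After iteration 4: m = 3, total = 2
After iteration 5: m = 4, total = 6
After iteration 6: m = 5, total = 6
After iteration 7: m = 6, total = 12
After iteration 8: m = 7, total = 12
After iteration 9: m = 8, total = 20
After iteration 10: m = 9, total = 20
After iteration 11: m = 10, total = 30
After iteration 12: m = 11, total = 30
After iteration 13: m = 12, total = 42
After iteration 14: m = 13, total = 42
After iteration 15: m = 14, total = 56
After iteration 16: m = 15, total = 56
Loop ends.

Final answer: 56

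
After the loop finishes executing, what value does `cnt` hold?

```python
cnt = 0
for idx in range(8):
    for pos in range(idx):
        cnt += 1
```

Let's trace through this code step by step.

Initialize: cnt = 0
Entering loop: for idx in range(8):
After iteration 1: idx = 0, cnt = 0
After iteration 2: idx = 1, cnt = 1, pos = 0
After iteration 3: idx = 2, cnt = 3, pos = 1
After iteration 4: idx = 3, cnt = 6, pos = 2
After iteration 5: idx = 4, cnt = 10, pos = 3
After iteration 6: idx = 5, cnt = 15, pos = 4
After iteration 7: idx = 6, cnt = 21, pos = 5
After iteration 8: idx = 7, cnt = 28, pos = 6
Loop ends.

Final answer: 28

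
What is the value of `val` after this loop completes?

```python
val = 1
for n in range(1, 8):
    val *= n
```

Let's trace through this code step by step.

Initialize: val = 1
Entering loop: for n in range(1, 8):
After iteration 1: n = 1, val = 1
After iteration 2: n = 2, val = 2
After iteration 3: n = 3, val = 6
After iteration 4: n = 4, val = 24
After iteration 5: n = 5, val = 120
After iteration 6: n = 6, val = 720
After iteration 7: n = 7, val = 5040
Loop ends.

Final answer: 5040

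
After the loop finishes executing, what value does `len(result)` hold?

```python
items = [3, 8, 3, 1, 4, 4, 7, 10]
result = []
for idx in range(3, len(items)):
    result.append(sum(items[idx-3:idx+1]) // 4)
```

Let's trace through this code step by step.

Initialize: items = [3, 8, 3, 1, 4, 4, 7, 10]
Initialize: result = []
Entering loop: for idx in range(3, len(items)):
After iteration 1: idx = 3, result = [3]
After iteration 2: idx = 4, result = [3, 4]
After iteration 3: idx = 5, result = [3, 4, 3]
After iteration 4: idx = 6, result = [3, 4, 3, 4]
After iteration 5: idx = 7, result = [3, 4, 3, 4, 6]
Loop ends.
len(result) = 5

Final answer: 5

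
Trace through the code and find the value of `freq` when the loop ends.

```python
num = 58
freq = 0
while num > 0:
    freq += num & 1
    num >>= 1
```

Let's trace through this code step by step.

Initialize: num = 58
Initialize: freq = 0
Entering loop: while num > 0:
After iteration 1: num = 29, freq = 0
After iteration 2: num = 14, freq = 1
After iteration 3: num = 7, freq = 1
After iteration 4: num = 3, freq = 2
After iteration 5: num = 1, freq = 3
After iteration 6: num = 0, freq = 4
Loop ends.

Final answer: 4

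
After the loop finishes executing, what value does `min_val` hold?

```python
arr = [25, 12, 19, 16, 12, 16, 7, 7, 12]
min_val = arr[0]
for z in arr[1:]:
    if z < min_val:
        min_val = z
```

Let's trace through this code step by step.

Initialize: arr = [25, 12, 19, 16, 12, 16, 7, 7, 12]
Initialize: min_val = 25
Entering loop: for z in arr[1:]:
After iteration 1: z = 12, min_val = 12
After iteration 2: z = 19, min_val = 12
After iteration 3: z = 16, min_val = 12
After iteration 4: z = 12, min_val = 12
After iteration 5: z = 16, min_val = 12
After iteration 6: z = 7, min_val = 7
After iteration 7: z = 7, min_val = 7
After iteration 8: z = 12, min_val = 7
Loop ends.

Final answer: 7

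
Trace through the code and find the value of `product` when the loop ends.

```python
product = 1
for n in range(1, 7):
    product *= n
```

Let's trace through this code step by step.

Initialize: product = 1
Entering loop: for n in range(1, 7):
After iteration 1: n = 1, product = 1
After iteration 2: n = 2, product = 2
After iteration 3: n = 3, product = 6
After iteration 4: n = 4, product = 24
After iteration 5: n = 5, product = 120
After iteration 6: n = 6, product = 720
Loop ends.

Final answer: 720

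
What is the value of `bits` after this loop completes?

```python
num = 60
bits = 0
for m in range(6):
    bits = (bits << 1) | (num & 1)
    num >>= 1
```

Let's trace through this code step by step.

Initialize: num = 60
Initialize: bits = 0
Entering loop: for m in range(6):
After iteration 1: m = 0, num = 30, bits = 0
After iteration 2: m = 1, num = 15, bits = 0
After iteration 3: m = 2, num = 7, bits = 1
After iteration 4: m = 3, num = 3, bits = 3
After iteration 5: m = 4, num = 1, bits = 7
After iteration 6: m = 5, num = 0, bits = 15
Loop ends.

Final answer: 15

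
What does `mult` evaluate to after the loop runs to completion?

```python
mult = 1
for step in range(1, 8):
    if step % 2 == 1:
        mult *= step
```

Let's trace through this code step by step.

Initialize: mult = 1
Entering loop: for step in range(1, 8):
After iteration 1: step = 1, mult = 1
After iteration 2: step = 2, mult = 1
After iteration 3: step = 3, mult = 3
After iteration 4: step = 4, mult = 3
After iteration 5: step = 5, mult = 15
After iteration 6: step = 6, mult = 15
After iteration 7: step = 7, mult = 105
Loop ends.

Final answer: 105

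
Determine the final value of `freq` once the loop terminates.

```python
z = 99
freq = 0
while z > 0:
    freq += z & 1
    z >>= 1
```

Let's trace through this code step by step.

Initialize: z = 99
Initialize: freq = 0
Entering loop: while z > 0:
After iteration 1: z = 49, freq = 1
After iteration 2: z = 24, freq = 2
After iteration 3: z = 12, freq = 2
After iteration 4: z = 6, freq = 2
After iteration 5: z = 3, freq = 2
After iteration 6: z = 1, freq = 3
After iteration 7: z = 0, freq = 4
Loop ends.

Final answer: 4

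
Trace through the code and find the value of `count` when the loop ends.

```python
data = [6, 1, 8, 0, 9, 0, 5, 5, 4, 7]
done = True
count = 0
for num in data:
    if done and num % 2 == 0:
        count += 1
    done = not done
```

Let's trace through this code step by step.

Initialize: data = [6, 1, 8, 0, 9, 0, 5, 5, 4, 7]
Initialize: done = True
Initialize: count = 0
Entering loop: for num in data:
After iteration 1: num = 6, done = False, count = 1
After iteration 2: num = 1, done = True, count = 1
After iteration 3: num = 8, done = False, count = 2
After iteration 4: num = 0, done = True, count = 2
After iteration 5: num = 9, done = False, count = 2
After iteration 6: num = 0, done = True, count = 2
After iteration 7: num = 5, done = False, count = 2
After iteration 8: num = 5, done = True, count = 2
After iteration 9: num = 4, done = False, count = 3
After iteration 10: num = 7, done = True, count = 3
Loop ends.

Final answer: 3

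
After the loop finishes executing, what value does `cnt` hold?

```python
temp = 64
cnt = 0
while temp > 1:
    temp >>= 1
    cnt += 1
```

Let's trace through this code step by step.

Initialize: temp = 64
Initialize: cnt = 0
Entering loop: while temp > 1:
After iteration 1: temp = 32, cnt = 1
After iteration 2: temp = 16, cnt = 2
After iteration 3: temp = 8, cnt = 3
After iteration 4: temp = 4, cnt = 4
After iteration 5: temp = 2, cnt = 5
After iteration 6: temp = 1, cnt = 6
Loop ends.

Final answer: 6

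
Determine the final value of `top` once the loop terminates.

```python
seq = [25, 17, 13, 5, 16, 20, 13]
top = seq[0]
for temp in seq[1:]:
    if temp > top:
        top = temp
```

Let's trace through this code step by step.

Initialize: seq = [25, 17, 13, 5, 16, 20, 13]
Initialize: top = 25
Entering loop: for temp in seq[1:]:
After iteration 1: temp = 17, top = 25
After iteration 2: temp = 13, top = 25
After iteration 3: temp = 5, top = 25
After iteration 4: temp = 16, top = 25
After iteration 5: temp = 20, top = 25
After iteration 6: temp = 13, top = 25
Loop ends.

Final answer: 25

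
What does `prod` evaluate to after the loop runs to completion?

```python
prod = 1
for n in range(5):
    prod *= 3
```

Let's trace through this code step by step.

Initialize: prod = 1
Entering loop: for n in range(5):
After iteration 1: n = 0, prod = 3
After iteration 2: n = 1, prod = 9
After iteration 3: n = 2, prod = 27
After iteration 4: n = 3, prod = 81
After iteration 5: n = 4, prod = 243
Loop ends.

Final answer: 243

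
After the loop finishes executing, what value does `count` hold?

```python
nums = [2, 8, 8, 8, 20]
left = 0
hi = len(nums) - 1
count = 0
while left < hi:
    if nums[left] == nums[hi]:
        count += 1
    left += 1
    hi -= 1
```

Let's trace through this code step by step.

Initialize: nums = [2, 8, 8, 8, 20]
Initialize: left = 0
Initialize: hi = 4
Initialize: count = 0
Entering loop: while left < hi:
After iteration 1: left = 1, hi = 3, count = 0
After iteration 2: left = 2, hi = 2, count = 1
Loop ends.

Final answer: 1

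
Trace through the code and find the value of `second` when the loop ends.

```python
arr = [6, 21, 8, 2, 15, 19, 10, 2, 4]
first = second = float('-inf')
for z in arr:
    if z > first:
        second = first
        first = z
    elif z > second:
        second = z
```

Let's trace through this code step by step.

Initialize: arr = [6, 21, 8, 2, 15, 19, 10, 2, 4]
Initialize: first = -inf
Initialize: second = -inf
Entering loop: for z in arr:
After iteration 1: z = 6, first = 6, second = -inf
After iteration 2: z = 21, first = 21, second = 6
After iteration 3: z = 8, first = 21, second = 8
After iteration 4: z = 2, first = 21, second = 8
After iteration 5: z = 15, first = 21, second = 15
After iteration 6: z = 19, first = 21, second = 19
After iteration 7: z = 10, first = 21, second = 19
After iteration 8: z = 2, first = 21, second = 19
After iteration 9: z = 4, first = 21, second = 19
Loop ends.

Final answer: 19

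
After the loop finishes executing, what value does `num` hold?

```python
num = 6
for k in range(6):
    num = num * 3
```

Let's trace through this code step by step.

Initialize: num = 6
Entering loop: for k in range(6):
After iteration 1: k = 0, num = 18
After iteration 2: k = 1, num = 54
After iteration 3: k = 2, num = 162
After iteration 4: k = 3, num = 486
After iteration 5: k = 4, num = 1458
After iteration 6: k = 5, num = 4374
Loop ends.

Final answer: 4374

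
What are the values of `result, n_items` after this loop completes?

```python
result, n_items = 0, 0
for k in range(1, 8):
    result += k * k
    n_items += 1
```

Let's trace through this code step by step.

Initialize: result = 0
Initialize: n_items = 0
Entering loop: for k in range(1, 8):
After iteration 1: k = 1, result = 1, n_items = 1
After iteration 2: k = 2, result = 5, n_items = 2
After iteration 3: k = 3, result = 14, n_items = 3
After iteration 4: k = 4, result = 30, n_items = 4
After iteration 5: k = 5, result = 55, n_items = 5
After iteration 6: k = 6, result = 91, n_items = 6
After iteration 7: k = 7, result = 140, n_items = 7
Loop ends.

Final answer: 140, 7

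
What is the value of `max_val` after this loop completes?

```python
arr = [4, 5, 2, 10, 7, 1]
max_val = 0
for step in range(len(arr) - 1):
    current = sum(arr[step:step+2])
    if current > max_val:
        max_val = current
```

Let's trace through this code step by step.

Initialize: arr = [4, 5, 2, 10, 7, 1]
Initialize: max_val = 0
Entering loop: for step in range(len(arr) - 1):
After iteration 1: step = 0, max_val = 9, current = 9
After iteration 2: step = 1, max_val = 9, current = 7
After iteration 3: step = 2, max_val = 12, current = 12
After iteration 4: step = 3, max_val = 17, current = 17
After iteration 5: step = 4, max_val = 17, current = 8
Loop ends.

Final answer: 17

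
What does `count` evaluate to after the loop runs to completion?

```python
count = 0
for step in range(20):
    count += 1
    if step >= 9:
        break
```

Let's trace through this code step by step.

Initialize: count = 0
Entering loop: for step in range(20):
After iteration 1: step = 0, count = 1
After iteration 2: step = 1, count = 2
After iteration 3: step = 2, count = 3
After iteration 4: step = 3, count = 4
After iteration 5: step = 4, count = 5
After iteration 6: step = 5, count = 6
After iteration 7: step = 6, count = 7
After iteration 8: step = 7, count = 8
After iteration 9: step = 8, count = 9
After iteration 10: step = 9, count = 10
Loop ends.

Final answer: 10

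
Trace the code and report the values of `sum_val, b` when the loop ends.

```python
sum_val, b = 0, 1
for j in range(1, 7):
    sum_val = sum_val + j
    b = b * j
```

Let's trace through this code step by step.

Initialize: sum_val = 0
Initialize: b = 1
Entering loop: for j in range(1, 7):
After iteration 1: j = 1, sum_val = 1, b = 1
After iteration 2: j = 2, sum_val = 3, b = 2
After iteration 3: j = 3, sum_val = 6, b = 6
After iteration 4: j = 4, sum_val = 10, b = 24
After iteration 5: j = 5, sum_val = 15, b = 120
After iteration 6: j = 6, sum_val = 21, b = 720
Loop ends.

Final answer: 21, 720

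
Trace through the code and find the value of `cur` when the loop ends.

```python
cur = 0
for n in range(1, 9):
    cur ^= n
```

Let's trace through this code step by step.

Initialize: cur = 0
Entering loop: for n in range(1, 9):
After iteration 1: n = 1, cur = 1
After iteration 2: n = 2, cur = 3
After iteration 3: n = 3, cur = 0
After iteration 4: n = 4, cur = 4
After iteration 5: n = 5, cur = 1
After iteration 6: n = 6, cur = 7
After iteration 7: n = 7, cur = 0
After iteration 8: n = 8, cur = 8
Loop ends.

Final answer: 8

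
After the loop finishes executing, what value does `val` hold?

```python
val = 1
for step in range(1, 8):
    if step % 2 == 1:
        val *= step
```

Let's trace through this code step by step.

Initialize: val = 1
Entering loop: for step in range(1, 8):
After iteration 1: step = 1, val = 1
After iteration 2: step = 2, val = 1
After iteration 3: step = 3, val = 3
After iteration 4: step = 4, val = 3
After iteration 5: step = 5, val = 15
After iteration 6: step = 6, val = 15
After iteration 7: step = 7, val = 105
Loop ends.

Final answer: 105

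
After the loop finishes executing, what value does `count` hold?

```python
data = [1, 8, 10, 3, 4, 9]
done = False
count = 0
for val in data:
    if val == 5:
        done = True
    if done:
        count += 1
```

Let's trace through this code step by step.

Initialize: data = [1, 8, 10, 3, 4, 9]
Initialize: done = False
Initialize: count = 0
Entering loop: for val in data:
After iteration 1: val = 1, count = 0
After iteration 2: val = 8, count = 0
After iteration 3: val = 10, count = 0
After iteration 4: val = 3, count = 0
After iteration 5: val = 4, count = 0
After iteration 6: val = 9, count = 0
Loop ends.

Final answer: 0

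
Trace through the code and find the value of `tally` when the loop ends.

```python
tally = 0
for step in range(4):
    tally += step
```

Let's trace through this code step by step.

Initialize: tally = 0
Entering loop: for step in range(4):
After iteration 1: step = 0, tally = 0
After iteration 2: step = 1, tally = 1
After iteration 3: step = 2, tally = 3
After iteration 4: step = 3, tally = 6
Loop ends.

Final answer: 6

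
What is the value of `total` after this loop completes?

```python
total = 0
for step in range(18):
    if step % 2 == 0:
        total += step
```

Let's trace through this code step by step.

Initialize: total = 0
Entering loop: for step in range(18):
After iteration 1: step = 0, total = 0
After iteration 2: step = 1, total = 0
After iteration 3: step = 2, total = 2
After iteration 4: step = 3, total = 2
After iteration 5: step = 4, total = 6
After iteration 6: step = 5, total = 6
After iteration 7: step = 6, total = 12
After iteration 8: step = 7, total = 12
After iteration 9: step = 8, total = 20
After iteration 10: step = 9, total = 20
After iteration 11: step = 10, total = 30
After iteration 12: step = 11, total = 30
After iteration 13: step = 12, total = 42
After iteration 14: step = 13, total = 42
After iteration 15: step = 14, total = 56
After iteration 16: step = 15, total = 56
After iteration 17: step = 16, total = 72
After iteration 18: step = 17, total = 72
Loop ends.

Final answer: 72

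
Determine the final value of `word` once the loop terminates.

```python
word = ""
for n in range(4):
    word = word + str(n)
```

Let's trace through this code step by step.

Initialize: word = ''
Entering loop: for n in range(4):
After iteration 1: n = 0, word = '0'
After iteration 2: n = 1, word = '01'
After iteration 3: n = 2, word = '012'
After iteration 4: n = 3, word = '0123'
Loop ends.

Final answer: '0123'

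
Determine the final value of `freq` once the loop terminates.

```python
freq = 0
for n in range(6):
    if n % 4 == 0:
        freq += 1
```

Let's trace through this code step by step.

Initialize: freq = 0
Entering loop: for n in range(6):
After iteration 1: n = 0, freq = 1
After iteration 2: n = 1, freq = 1
After iteration 3: n = 2, freq = 1
After iteration 4: n = 3, freq = 1
After iteration 5: n = 4, freq = 2
After iteration 6: n = 5, freq = 2
Loop ends.

Final answer: 2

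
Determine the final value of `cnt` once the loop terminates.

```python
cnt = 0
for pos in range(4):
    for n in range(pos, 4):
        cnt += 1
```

Let's trace through this code step by step.

Initialize: cnt = 0
Entering loop: for pos in range(4):
After iteration 1: pos = 0, cnt = 4
After iteration 2: pos = 1, cnt = 7
After iteration 3: pos = 2, cnt = 9
After iteration 4: pos = 3, cnt = 10
Loop ends.

Final answer: 10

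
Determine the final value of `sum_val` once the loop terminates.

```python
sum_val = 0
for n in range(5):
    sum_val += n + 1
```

Let's trace through this code step by step.

Initialize: sum_val = 0
Entering loop: for n in range(5):
After iteration 1: n = 0, sum_val = 1
After iteration 2: n = 1, sum_val = 3
After iteration 3: n = 2, sum_val = 6
After iteration 4: n = 3, sum_val = 10
After iteration 5: n = 4, sum_val = 15
Loop ends.

Final answer: 15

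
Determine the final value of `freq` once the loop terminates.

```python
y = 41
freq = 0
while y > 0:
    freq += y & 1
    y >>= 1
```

Let's trace through this code step by step.

Initialize: y = 41
Initialize: freq = 0
Entering loop: while y > 0:
After iteration 1: y = 20, freq = 1
After iteration 2: y = 10, freq = 1
After iteration 3: y = 5, freq = 1
After iteration 4: y = 2, freq = 2
After iteration 5: y = 1, freq = 2
After iteration 6: y = 0, freq = 3
Loop ends.

Final answer: 3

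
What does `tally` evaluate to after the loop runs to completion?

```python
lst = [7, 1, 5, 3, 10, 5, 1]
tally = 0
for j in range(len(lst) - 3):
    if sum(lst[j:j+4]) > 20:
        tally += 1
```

Let's trace through this code step by step.

Initialize: lst = [7, 1, 5, 3, 10, 5, 1]
Initialize: tally = 0
Entering loop: for j in range(len(lst) - 3):
After iteration 1: j = 0, tally = 0
After iteration 2: j = 1, tally = 0
After iteration 3: j = 2, tally = 1
After iteration 4: j = 3, tally = 1
Loop ends.

Final answer: 1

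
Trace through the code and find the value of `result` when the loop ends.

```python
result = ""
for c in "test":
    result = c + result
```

Let's trace through this code step by step.

Initialize: result = ''
Entering loop: for c in "test":
After iteration 1: c = 't', result = 't'
After iteration 2: c = 'e', result = 'et'
After iteration 3: c = 's', result = 'set'
After iteration 4: c = 't', result = 'tset'
Loop ends.

Final answer: 'tset'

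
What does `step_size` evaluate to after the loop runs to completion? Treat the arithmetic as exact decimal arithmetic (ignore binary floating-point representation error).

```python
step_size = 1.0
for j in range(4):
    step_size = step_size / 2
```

Let's trace through this code step by step.

Initialize: step_size = 1.0
Entering loop: for j in range(4):
After iteration 1: j = 0, step_size = 0.5
After iteration 2: j = 1, step_size = 0.25
After iteration 3: j = 2, step_size = 0.125
After iteration 4: j = 3, step_size = 0.0625
Loop ends.

Final answer: 0.0625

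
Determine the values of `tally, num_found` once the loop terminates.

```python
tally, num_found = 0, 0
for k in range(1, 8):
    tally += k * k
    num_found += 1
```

Let's trace through this code step by step.

Initialize: tally = 0
Initialize: num_found = 0
Entering loop: for k in range(1, 8):
After iteration 1: k = 1, tally = 1, num_found = 1
After iteration 2: k = 2, tally = 5, num_found = 2
After iteration 3: k = 3, tally = 14, num_found = 3
After iteration 4: k = 4, tally = 30, num_found = 4
After iteration 5: k = 5, tally = 55, num_found = 5
After iteration 6: k = 6, tally = 91, num_found = 6
After iteration 7: k = 7, tally = 140, num_found = 7
Loop ends.

Final answer: 140, 7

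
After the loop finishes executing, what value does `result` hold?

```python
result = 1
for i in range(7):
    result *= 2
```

Let's trace through this code step by step.

Initialize: result = 1
Entering loop: for i in range(7):
After iteration 1: i = 0, result = 2
After iteration 2: i = 1, result = 4
After iteration 3: i = 2, result = 8
After iteration 4: i = 3, result = 16
After iteration 5: i = 4, result = 32
After iteration 6: i = 5, result = 64
After iteration 7: i = 6, result = 128
Loop ends.

Final answer: 128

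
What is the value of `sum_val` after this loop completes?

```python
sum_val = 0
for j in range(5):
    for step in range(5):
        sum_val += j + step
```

Let's trace through this code step by step.

Initialize: sum_val = 0
Entering loop: for j in range(5):
After iteration 1: j = 0, sum_val = 10
After iteration 2: j = 1, sum_val = 25
After iteration 3: j = 2, sum_val = 45
After iteration 4: j = 3, sum_val = 70
After iteration 5: j = 4, sum_val = 100
Loop ends.

Final answer: 100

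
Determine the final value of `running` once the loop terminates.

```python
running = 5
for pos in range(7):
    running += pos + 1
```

Let's trace through this code step by step.

Initialize: running = 5
Entering loop: for pos in range(7):
After iteration 1: pos = 0, running = 6
After iteration 2: pos = 1, running = 8
After iteration 3: pos = 2, running = 11
After iteration 4: pos = 3, running = 15
After iteration 5: pos = 4, running = 20
After iteration 6: pos = 5, running = 26
After iteration 7: pos = 6, running = 33
Loop ends.

Final answer: 33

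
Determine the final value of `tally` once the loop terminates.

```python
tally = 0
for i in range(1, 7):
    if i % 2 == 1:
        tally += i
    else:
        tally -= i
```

Let's trace through this code step by step.

Initialize: tally = 0
Entering loop: for i in range(1, 7):
After iteration 1: i = 1, tally = 1
After iteration 2: i = 2, tally = -1
After iteration 3: i = 3, tally = 2
After iteration 4: i = 4, tally = -2
After iteration 5: i = 5, tally = 3
After iteration 6: i = 6, tally = -3
Loop ends.

Final answer: -3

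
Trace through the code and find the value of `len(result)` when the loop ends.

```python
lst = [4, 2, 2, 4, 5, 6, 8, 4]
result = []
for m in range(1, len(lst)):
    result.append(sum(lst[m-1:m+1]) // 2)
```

Let's trace through this code step by step.

Initialize: lst = [4, 2, 2, 4, 5, 6, 8, 4]
Initialize: result = []
Entering loop: for m in range(1, len(lst)):
After iteration 1: m = 1, result = [3]
After iteration 2: m = 2, result = [3, 2]
After iteration 3: m = 3, result = [3, 2, 3]
After iteration 4: m = 4, result = [3, 2, 3, 4]
After iteration 5: m = 5, result = [3, 2, 3, 4, 5]
After iteration 6: m = 6, result = [3, 2, 3, 4, 5, 7]
After iteration 7: m = 7, result = [3, 2, 3, 4, 5, 7, 6]
Loop ends.
len(result) = 7

Final answer: 7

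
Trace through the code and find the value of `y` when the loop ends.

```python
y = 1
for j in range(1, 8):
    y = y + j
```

Let's trace through this code step by step.

Initialize: y = 1
Entering loop: for j in range(1, 8):
After iteration 1: j = 1, y = 2
After iteration 2: j = 2, y = 4
After iteration 3: j = 3, y = 7
After iteration 4: j = 4, y = 11
After iteration 5: j = 5, y = 16
After iteration 6: j = 6, y = 22
After iteration 7: j = 7, y = 29
Loop ends.

Final answer: 29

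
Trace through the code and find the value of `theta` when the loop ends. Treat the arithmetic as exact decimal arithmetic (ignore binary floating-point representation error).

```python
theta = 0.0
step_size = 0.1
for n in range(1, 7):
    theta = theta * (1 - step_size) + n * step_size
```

Let's trace through this code step by step.

Initialize: theta = 0.0
Initialize: step_size = 0.1
Entering loop: for n in range(1, 7):
After iteration 1: n = 1, theta = 0.1
After iteration 2: n = 2, theta = 0.29
After iteration 3: n = 3, theta = 0.561
After iteration 4: n = 4, theta = 0.9049
After iteration 5: n = 5, theta = 1.31441
After iteration 6: n = 6, theta = 1.782969
Loop ends.

Final answer: 1.782969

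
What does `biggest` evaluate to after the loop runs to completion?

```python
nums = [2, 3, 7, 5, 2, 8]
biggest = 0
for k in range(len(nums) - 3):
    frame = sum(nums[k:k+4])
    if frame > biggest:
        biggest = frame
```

Let's trace through this code step by step.

Initialize: nums = [2, 3, 7, 5, 2, 8]
Initialize: biggest = 0
Entering loop: for k in range(len(nums) - 3):
After iteration 1: k = 0, biggest = 17, frame = 17
After iteration 2: k = 1, biggest = 17, frame = 17
After iteration 3: k = 2, biggest = 22, frame = 22
Loop ends.

Final answer: 22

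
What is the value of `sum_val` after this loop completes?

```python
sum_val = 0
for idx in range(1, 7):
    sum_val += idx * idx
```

Let's trace through this code step by step.

Initialize: sum_val = 0
Entering loop: for idx in range(1, 7):
After iteration 1: idx = 1, sum_val = 1
After iteration 2: idx = 2, sum_val = 5
After iteration 3: idx = 3, sum_val = 14
After iteration 4: idx = 4, sum_val = 30
After iteration 5: idx = 5, sum_val = 55
After iteration 6: idx = 6, sum_val = 91
Loop ends.

Final answer: 91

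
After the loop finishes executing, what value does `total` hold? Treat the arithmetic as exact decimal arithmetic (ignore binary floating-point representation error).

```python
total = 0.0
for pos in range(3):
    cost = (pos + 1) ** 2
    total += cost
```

Let's trace through this code step by step.

Initialize: total = 0.0
Entering loop: for pos in range(3):
After iteration 1: pos = 0, total = 1.0, cost = 1
After iteration 2: pos = 1, total = 5.0, cost = 4
After iteration 3: pos = 2, total = 14.0, cost = 9
Loop ends.

Final answer: 14.0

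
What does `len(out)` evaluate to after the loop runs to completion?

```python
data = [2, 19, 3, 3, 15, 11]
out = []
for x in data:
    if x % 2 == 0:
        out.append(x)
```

Let's trace through this code step by step.

Initialize: data = [2, 19, 3, 3, 15, 11]
Initialize: out = []
Entering loop: for x in data:
After iteration 1: x = 2, out = [2]
After iteration 2: x = 19, out = [2]
After iteration 3: x = 3, out = [2]
After iteration 4: x = 3, out = [2]
After iteration 5: x = 15, out = [2]
After iteration 6: x = 11, out = [2]
Loop ends.
len(out) = 1

Final answer: 1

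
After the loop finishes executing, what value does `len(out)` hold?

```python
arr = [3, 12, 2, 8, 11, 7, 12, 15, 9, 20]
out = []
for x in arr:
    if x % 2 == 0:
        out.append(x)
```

Let's trace through this code step by step.

Initialize: arr = [3, 12, 2, 8, 11, 7, 12, 15, 9, 20]
Initialize: out = []
Entering loop: for x in arr:
After iteration 1: x = 3, out = []
After iteration 2: x = 12, out = [12]
After iteration 3: x = 2, out = [12, 2]
After iteration 4: x = 8, out = [12, 2, 8]
After iteration 5: x = 11, out = [12, 2, 8]
After iteration 6: x = 7, out = [12, 2, 8]
After iteration 7: x = 12, out = [12, 2, 8, 12]
After iteration 8: x = 15, out = [12, 2, 8, 12]
After iteration 9: x = 9, out = [12, 2, 8, 12]
After iteration 10: x = 20, out = [12, 2, 8, 12, 20]
Loop ends.
len(out) = 5

Final answer: 5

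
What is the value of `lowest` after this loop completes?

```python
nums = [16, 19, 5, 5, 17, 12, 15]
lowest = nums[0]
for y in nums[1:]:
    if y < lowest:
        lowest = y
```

Let's trace through this code step by step.

Initialize: nums = [16, 19, 5, 5, 17, 12, 15]
Initialize: lowest = 16
Entering loop: for y in nums[1:]:
After iteration 1: y = 19, lowest = 16
After iteration 2: y = 5, lowest = 5
After iteration 3: y = 5, lowest = 5
After iteration 4: y = 17, lowest = 5
After iteration 5: y = 12, lowest = 5
After iteration 6: y = 15, lowest = 5
Loop ends.

Final answer: 5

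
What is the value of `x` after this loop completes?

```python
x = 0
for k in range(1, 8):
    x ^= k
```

Let's trace through this code step by step.

Initialize: x = 0
Entering loop: for k in range(1, 8):
After iteration 1: k = 1, x = 1
After iteration 2: k = 2, x = 3
After iteration 3: k = 3, x = 0
After iteration 4: k = 4, x = 4
After iteration 5: k = 5, x = 1
After iteration 6: k = 6, x = 7
After iteration 7: k = 7, x = 0
Loop ends.

Final answer: 0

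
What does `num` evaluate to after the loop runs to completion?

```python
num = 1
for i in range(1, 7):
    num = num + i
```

Let's trace through this code step by step.

Initialize: num = 1
Entering loop: for i in range(1, 7):
After iteration 1: i = 1, num = 2
After iteration 2: i = 2, num = 4
After iteration 3: i = 3, num = 7
After iteration 4: i = 4, num = 11
After iteration 5: i = 5, num = 16
After iteration 6: i = 6, num = 22
Loop ends.

Final answer: 22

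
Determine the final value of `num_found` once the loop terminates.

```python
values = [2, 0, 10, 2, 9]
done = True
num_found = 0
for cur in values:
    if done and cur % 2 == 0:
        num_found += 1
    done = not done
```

Let's trace through this code step by step.

Initialize: values = [2, 0, 10, 2, 9]
Initialize: done = True
Initialize: num_found = 0
Entering loop: for cur in values:
After iteration 1: cur = 2, done = False, num_found = 1
After iteration 2: cur = 0, done = True, num_found = 1
After iteration 3: cur = 10, done = False, num_found = 2
After iteration 4: cur = 2, done = True, num_found = 2
After iteration 5: cur = 9, done = False, num_found = 2
Loop ends.

Final answer: 2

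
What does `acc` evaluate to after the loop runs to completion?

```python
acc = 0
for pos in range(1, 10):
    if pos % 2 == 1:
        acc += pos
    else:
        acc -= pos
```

Let's trace through this code step by step.

Initialize: acc = 0
Entering loop: for pos in range(1, 10):
After iteration 1: pos = 1, acc = 1
After iteration 2: pos = 2, acc = -1
After iteration 3: pos = 3, acc = 2
After iteration 4: pos = 4, acc = -2
After iteration 5: pos = 5, acc = 3
After iteration 6: pos = 6, acc = -3
After iteration 7: pos = 7, acc = 4
After iteration 8: pos = 8, acc = -4
After iteration 9: pos = 9, acc = 5
Loop ends.

Final answer: 5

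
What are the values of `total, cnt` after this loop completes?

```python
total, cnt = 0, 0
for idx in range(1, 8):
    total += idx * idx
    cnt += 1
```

Let's trace through this code step by step.

Initialize: total = 0
Initialize: cnt = 0
Entering loop: for idx in range(1, 8):
After iteration 1: idx = 1, total = 1, cnt = 1
After iteration 2: idx = 2, total = 5, cnt = 2
After iteration 3: idx = 3, total = 14, cnt = 3
After iteration 4: idx = 4, total = 30, cnt = 4
After iteration 5: idx = 5, total = 55, cnt = 5
After iteration 6: idx = 6, total = 91, cnt = 6
After iteration 7: idx = 7, total = 140, cnt = 7
Loop ends.

Final answer: 140, 7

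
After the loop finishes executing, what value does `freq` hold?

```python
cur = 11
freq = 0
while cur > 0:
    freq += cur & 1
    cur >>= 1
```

Let's trace through this code step by step.

Initialize: cur = 11
Initialize: freq = 0
Entering loop: while cur > 0:
After iteration 1: cur = 5, freq = 1
After iteration 2: cur = 2, freq = 2
After iteration 3: cur = 1, freq = 2
After iteration 4: cur = 0, freq = 3
Loop ends.

Final answer: 3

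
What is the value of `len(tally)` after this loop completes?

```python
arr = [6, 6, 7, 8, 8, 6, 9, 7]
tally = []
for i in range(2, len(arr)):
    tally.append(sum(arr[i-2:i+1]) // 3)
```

Let's trace through this code step by step.

Initialize: arr = [6, 6, 7, 8, 8, 6, 9, 7]
Initialize: tally = []
Entering loop: for i in range(2, len(arr)):
After iteration 1: i = 2, tally = [6]
After iteration 2: i = 3, tally = [6, 7]
After iteration 3: i = 4, tally = [6, 7, 7]
After iteration 4: i = 5, tally = [6, 7, 7, 7]
After iteration 5: i = 6, tally = [6, 7, 7, 7, 7]
After iteration 6: i = 7, tally = [6, 7, 7, 7, 7, 7]
Loop ends.
len(tally) = 6

Final answer: 6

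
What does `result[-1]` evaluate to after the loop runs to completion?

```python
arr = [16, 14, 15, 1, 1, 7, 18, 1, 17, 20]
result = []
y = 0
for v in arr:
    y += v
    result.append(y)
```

Let's trace through this code step by step.

Initialize: arr = [16, 14, 15, 1, 1, 7, 18, 1, 17, 20]
Initialize: result = []
Initialize: y = 0
Entering loop: for v in arr:
After iteration 1: v = 16, result = [16], y = 16
After iteration 2: v = 14, result = [16, 30], y = 30
After iteration 3: v = 15, result = [16, 30, 45], y = 45
After iteration 4: v = 1, result = [16, 30, 45, 46], y = 46
After iteration 5: v = 1, result = [16, 30, 45, 46, 47], y = 47
After iteration 6: v = 7, result = [16, 30, 45, 46, 47, 54], y = 54
After iteration 7: v = 18, result = [16, 30, 45, 46, 47, 54, 72], y = 72
After iteration 8: v = 1, result = [16, 30, 45, 46, 47, 54, 72, 73], y = 73
After iteration 9: v = 17, result = [16, 30, 45, 46, 47, 54, 72, 73, 90], y = 90
After iteration 10: v = 20, result = [16, 30, 45, 46, 47, 54, 72, 73, 90, 110], y = 110
Loop ends.
result[-1] = 110

Final answer: 110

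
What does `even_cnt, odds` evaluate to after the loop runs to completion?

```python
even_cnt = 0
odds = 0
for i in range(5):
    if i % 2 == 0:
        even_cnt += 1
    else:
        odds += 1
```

Let's trace through this code step by step.

Initialize: even_cnt = 0
Initialize: odds = 0
Entering loop: for i in range(5):
After iteration 1: i = 0, even_cnt = 1, odds = 0
After iteration 2: i = 1, even_cnt = 1, odds = 1
After iteration 3: i = 2, even_cnt = 2, odds = 1
After iteration 4: i = 3, even_cnt = 2, odds = 2
After iteration 5: i = 4, even_cnt = 3, odds = 2
Loop ends.

Final answer: 3, 2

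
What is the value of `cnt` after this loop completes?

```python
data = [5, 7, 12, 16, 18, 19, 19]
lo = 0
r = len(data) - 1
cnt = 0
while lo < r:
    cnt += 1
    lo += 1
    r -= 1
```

Let's trace through this code step by step.

Initialize: data = [5, 7, 12, 16, 18, 19, 19]
Initialize: lo = 0
Initialize: r = 6
Initialize: cnt = 0
Entering loop: while lo < r:
After iteration 1: lo = 1, r = 5, cnt = 1
After iteration 2: lo = 2, r = 4, cnt = 2
After iteration 3: lo = 3, r = 3, cnt = 3
Loop ends.

Final answer: 3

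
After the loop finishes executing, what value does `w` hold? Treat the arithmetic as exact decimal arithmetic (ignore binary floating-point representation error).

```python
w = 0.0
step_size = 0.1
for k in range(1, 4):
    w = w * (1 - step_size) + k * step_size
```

Let's trace through this code step by step.

Initialize: w = 0.0
Initialize: step_size = 0.1
Entering loop: for k in range(1, 4):
After iteration 1: k = 1, w = 0.1
After iteration 2: k = 2, w = 0.29
After iteration 3: k = 3, w = 0.561
Loop ends.

Final answer: 0.561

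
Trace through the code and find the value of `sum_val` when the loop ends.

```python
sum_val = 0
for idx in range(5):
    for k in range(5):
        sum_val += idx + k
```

Let's trace through this code step by step.

Initialize: sum_val = 0
Entering loop: for idx in range(5):
After iteration 1: idx = 0, sum_val = 10
After iteration 2: idx = 1, sum_val = 25
After iteration 3: idx = 2, sum_val = 45
After iteration 4: idx = 3, sum_val = 70
After iteration 5: idx = 4, sum_val = 100
Loop ends.

Final answer: 100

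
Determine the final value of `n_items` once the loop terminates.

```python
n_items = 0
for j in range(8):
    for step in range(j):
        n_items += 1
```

Let's trace through this code step by step.

Initialize: n_items = 0
Entering loop: for j in range(8):
After iteration 1: j = 0, n_items = 0
After iteration 2: j = 1, n_items = 1, step = 0
After iteration 3: j = 2, n_items = 3, step = 1
After iteration 4: j = 3, n_items = 6, step = 2
After iteration 5: j = 4, n_items = 10, step = 3
After iteration 6: j = 5, n_items = 15, step = 4
After iteration 7: j = 6, n_items = 21, step = 5
After iteration 8: j = 7, n_items = 28, step = 6
Loop ends.

Final answer: 28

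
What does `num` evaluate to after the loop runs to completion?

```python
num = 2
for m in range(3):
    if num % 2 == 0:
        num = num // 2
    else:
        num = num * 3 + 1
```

Let's trace through this code step by step.

Initialize: num = 2
Entering loop: for m in range(3):
After iteration 1: m = 0, num = 1
After iteration 2: m = 1, num = 4
After iteration 3: m = 2, num = 2
Loop ends.

Final answer: 2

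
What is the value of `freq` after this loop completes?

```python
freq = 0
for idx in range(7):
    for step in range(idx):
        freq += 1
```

Let's trace through this code step by step.

Initialize: freq = 0
Entering loop: for idx in range(7):
After iteration 1: idx = 0, freq = 0
After iteration 2: idx = 1, freq = 1, step = 0
After iteration 3: idx = 2, freq = 3, step = 1
After iteration 4: idx = 3, freq = 6, step = 2
After iteration 5: idx = 4, freq = 10, step = 3
After iteration 6: idx = 5, freq = 15, step = 4
After iteration 7: idx = 6, freq = 21, step = 5
Loop ends.

Final answer: 21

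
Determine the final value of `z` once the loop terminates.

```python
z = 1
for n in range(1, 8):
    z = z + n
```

Let's trace through this code step by step.

Initialize: z = 1
Entering loop: for n in range(1, 8):
After iteration 1: n = 1, z = 2
After iteration 2: n = 2, z = 4
After iteration 3: n = 3, z = 7
After iteration 4: n = 4, z = 11
After iteration 5: n = 5, z = 16
After iteration 6: n = 6, z = 22
After iteration 7: n = 7, z = 29
Loop ends.

Final answer: 29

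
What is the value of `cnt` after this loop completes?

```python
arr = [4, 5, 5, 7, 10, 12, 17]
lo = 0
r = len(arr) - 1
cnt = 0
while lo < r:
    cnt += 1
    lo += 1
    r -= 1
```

Let's trace through this code step by step.

Initialize: arr = [4, 5, 5, 7, 10, 12, 17]
Initialize: lo = 0
Initialize: r = 6
Initialize: cnt = 0
Entering loop: while lo < r:
After iteration 1: lo = 1, r = 5, cnt = 1
After iteration 2: lo = 2, r = 4, cnt = 2
After iteration 3: lo = 3, r = 3, cnt = 3
Loop ends.

Final answer: 3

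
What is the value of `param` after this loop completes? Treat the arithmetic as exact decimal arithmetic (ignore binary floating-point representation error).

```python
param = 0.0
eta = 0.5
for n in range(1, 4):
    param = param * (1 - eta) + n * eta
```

Let's trace through this code step by step.

Initialize: param = 0.0
Initialize: eta = 0.5
Entering loop: for n in range(1, 4):
After iteration 1: n = 1, param = 0.5
After iteration 2: n = 2, param = 1.25
After iteration 3: n = 3, param = 2.125
Loop ends.

Final answer: 2.125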